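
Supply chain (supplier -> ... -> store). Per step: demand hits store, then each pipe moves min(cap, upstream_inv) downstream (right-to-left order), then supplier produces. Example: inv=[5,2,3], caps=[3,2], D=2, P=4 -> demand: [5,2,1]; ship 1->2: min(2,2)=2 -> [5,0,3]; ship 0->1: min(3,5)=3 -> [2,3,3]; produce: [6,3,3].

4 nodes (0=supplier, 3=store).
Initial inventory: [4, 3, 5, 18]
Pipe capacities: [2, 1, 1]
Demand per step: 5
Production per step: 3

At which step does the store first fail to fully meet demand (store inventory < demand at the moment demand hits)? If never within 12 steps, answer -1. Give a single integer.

Step 1: demand=5,sold=5 ship[2->3]=1 ship[1->2]=1 ship[0->1]=2 prod=3 -> [5 4 5 14]
Step 2: demand=5,sold=5 ship[2->3]=1 ship[1->2]=1 ship[0->1]=2 prod=3 -> [6 5 5 10]
Step 3: demand=5,sold=5 ship[2->3]=1 ship[1->2]=1 ship[0->1]=2 prod=3 -> [7 6 5 6]
Step 4: demand=5,sold=5 ship[2->3]=1 ship[1->2]=1 ship[0->1]=2 prod=3 -> [8 7 5 2]
Step 5: demand=5,sold=2 ship[2->3]=1 ship[1->2]=1 ship[0->1]=2 prod=3 -> [9 8 5 1]
Step 6: demand=5,sold=1 ship[2->3]=1 ship[1->2]=1 ship[0->1]=2 prod=3 -> [10 9 5 1]
Step 7: demand=5,sold=1 ship[2->3]=1 ship[1->2]=1 ship[0->1]=2 prod=3 -> [11 10 5 1]
Step 8: demand=5,sold=1 ship[2->3]=1 ship[1->2]=1 ship[0->1]=2 prod=3 -> [12 11 5 1]
Step 9: demand=5,sold=1 ship[2->3]=1 ship[1->2]=1 ship[0->1]=2 prod=3 -> [13 12 5 1]
Step 10: demand=5,sold=1 ship[2->3]=1 ship[1->2]=1 ship[0->1]=2 prod=3 -> [14 13 5 1]
Step 11: demand=5,sold=1 ship[2->3]=1 ship[1->2]=1 ship[0->1]=2 prod=3 -> [15 14 5 1]
Step 12: demand=5,sold=1 ship[2->3]=1 ship[1->2]=1 ship[0->1]=2 prod=3 -> [16 15 5 1]
First stockout at step 5

5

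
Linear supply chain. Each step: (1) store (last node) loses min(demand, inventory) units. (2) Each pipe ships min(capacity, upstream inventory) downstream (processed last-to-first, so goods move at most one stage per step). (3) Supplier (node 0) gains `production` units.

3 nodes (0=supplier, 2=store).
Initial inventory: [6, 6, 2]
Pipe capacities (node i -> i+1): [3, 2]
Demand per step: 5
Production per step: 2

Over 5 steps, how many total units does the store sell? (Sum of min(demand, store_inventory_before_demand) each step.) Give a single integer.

Answer: 10

Derivation:
Step 1: sold=2 (running total=2) -> [5 7 2]
Step 2: sold=2 (running total=4) -> [4 8 2]
Step 3: sold=2 (running total=6) -> [3 9 2]
Step 4: sold=2 (running total=8) -> [2 10 2]
Step 5: sold=2 (running total=10) -> [2 10 2]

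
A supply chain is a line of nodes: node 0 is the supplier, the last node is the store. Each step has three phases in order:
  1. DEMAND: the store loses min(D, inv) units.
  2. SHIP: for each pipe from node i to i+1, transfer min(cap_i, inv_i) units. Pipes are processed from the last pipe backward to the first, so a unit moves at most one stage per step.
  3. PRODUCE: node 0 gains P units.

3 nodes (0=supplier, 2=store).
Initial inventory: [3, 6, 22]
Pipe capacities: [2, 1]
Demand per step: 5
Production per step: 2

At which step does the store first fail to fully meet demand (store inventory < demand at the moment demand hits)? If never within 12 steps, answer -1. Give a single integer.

Step 1: demand=5,sold=5 ship[1->2]=1 ship[0->1]=2 prod=2 -> [3 7 18]
Step 2: demand=5,sold=5 ship[1->2]=1 ship[0->1]=2 prod=2 -> [3 8 14]
Step 3: demand=5,sold=5 ship[1->2]=1 ship[0->1]=2 prod=2 -> [3 9 10]
Step 4: demand=5,sold=5 ship[1->2]=1 ship[0->1]=2 prod=2 -> [3 10 6]
Step 5: demand=5,sold=5 ship[1->2]=1 ship[0->1]=2 prod=2 -> [3 11 2]
Step 6: demand=5,sold=2 ship[1->2]=1 ship[0->1]=2 prod=2 -> [3 12 1]
Step 7: demand=5,sold=1 ship[1->2]=1 ship[0->1]=2 prod=2 -> [3 13 1]
Step 8: demand=5,sold=1 ship[1->2]=1 ship[0->1]=2 prod=2 -> [3 14 1]
Step 9: demand=5,sold=1 ship[1->2]=1 ship[0->1]=2 prod=2 -> [3 15 1]
Step 10: demand=5,sold=1 ship[1->2]=1 ship[0->1]=2 prod=2 -> [3 16 1]
Step 11: demand=5,sold=1 ship[1->2]=1 ship[0->1]=2 prod=2 -> [3 17 1]
Step 12: demand=5,sold=1 ship[1->2]=1 ship[0->1]=2 prod=2 -> [3 18 1]
First stockout at step 6

6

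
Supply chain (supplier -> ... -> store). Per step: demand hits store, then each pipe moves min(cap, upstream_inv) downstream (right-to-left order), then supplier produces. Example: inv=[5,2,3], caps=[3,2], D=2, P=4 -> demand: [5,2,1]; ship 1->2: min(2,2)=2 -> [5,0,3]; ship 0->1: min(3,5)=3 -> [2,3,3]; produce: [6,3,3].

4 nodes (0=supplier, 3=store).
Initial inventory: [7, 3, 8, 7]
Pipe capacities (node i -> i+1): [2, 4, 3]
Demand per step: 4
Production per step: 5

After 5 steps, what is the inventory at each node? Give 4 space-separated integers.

Step 1: demand=4,sold=4 ship[2->3]=3 ship[1->2]=3 ship[0->1]=2 prod=5 -> inv=[10 2 8 6]
Step 2: demand=4,sold=4 ship[2->3]=3 ship[1->2]=2 ship[0->1]=2 prod=5 -> inv=[13 2 7 5]
Step 3: demand=4,sold=4 ship[2->3]=3 ship[1->2]=2 ship[0->1]=2 prod=5 -> inv=[16 2 6 4]
Step 4: demand=4,sold=4 ship[2->3]=3 ship[1->2]=2 ship[0->1]=2 prod=5 -> inv=[19 2 5 3]
Step 5: demand=4,sold=3 ship[2->3]=3 ship[1->2]=2 ship[0->1]=2 prod=5 -> inv=[22 2 4 3]

22 2 4 3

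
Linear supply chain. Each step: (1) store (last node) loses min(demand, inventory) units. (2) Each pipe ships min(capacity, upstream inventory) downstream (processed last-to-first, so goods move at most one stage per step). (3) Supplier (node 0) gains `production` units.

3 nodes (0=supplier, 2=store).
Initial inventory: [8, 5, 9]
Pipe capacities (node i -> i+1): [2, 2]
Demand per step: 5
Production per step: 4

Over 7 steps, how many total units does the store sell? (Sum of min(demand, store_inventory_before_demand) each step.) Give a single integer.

Answer: 21

Derivation:
Step 1: sold=5 (running total=5) -> [10 5 6]
Step 2: sold=5 (running total=10) -> [12 5 3]
Step 3: sold=3 (running total=13) -> [14 5 2]
Step 4: sold=2 (running total=15) -> [16 5 2]
Step 5: sold=2 (running total=17) -> [18 5 2]
Step 6: sold=2 (running total=19) -> [20 5 2]
Step 7: sold=2 (running total=21) -> [22 5 2]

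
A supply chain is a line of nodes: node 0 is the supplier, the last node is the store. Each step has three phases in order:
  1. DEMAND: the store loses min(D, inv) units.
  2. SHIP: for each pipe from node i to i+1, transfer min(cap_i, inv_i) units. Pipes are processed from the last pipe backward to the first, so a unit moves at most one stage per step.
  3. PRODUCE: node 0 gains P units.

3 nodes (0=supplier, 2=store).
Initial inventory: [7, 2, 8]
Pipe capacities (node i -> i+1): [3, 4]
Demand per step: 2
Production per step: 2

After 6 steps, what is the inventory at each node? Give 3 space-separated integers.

Step 1: demand=2,sold=2 ship[1->2]=2 ship[0->1]=3 prod=2 -> inv=[6 3 8]
Step 2: demand=2,sold=2 ship[1->2]=3 ship[0->1]=3 prod=2 -> inv=[5 3 9]
Step 3: demand=2,sold=2 ship[1->2]=3 ship[0->1]=3 prod=2 -> inv=[4 3 10]
Step 4: demand=2,sold=2 ship[1->2]=3 ship[0->1]=3 prod=2 -> inv=[3 3 11]
Step 5: demand=2,sold=2 ship[1->2]=3 ship[0->1]=3 prod=2 -> inv=[2 3 12]
Step 6: demand=2,sold=2 ship[1->2]=3 ship[0->1]=2 prod=2 -> inv=[2 2 13]

2 2 13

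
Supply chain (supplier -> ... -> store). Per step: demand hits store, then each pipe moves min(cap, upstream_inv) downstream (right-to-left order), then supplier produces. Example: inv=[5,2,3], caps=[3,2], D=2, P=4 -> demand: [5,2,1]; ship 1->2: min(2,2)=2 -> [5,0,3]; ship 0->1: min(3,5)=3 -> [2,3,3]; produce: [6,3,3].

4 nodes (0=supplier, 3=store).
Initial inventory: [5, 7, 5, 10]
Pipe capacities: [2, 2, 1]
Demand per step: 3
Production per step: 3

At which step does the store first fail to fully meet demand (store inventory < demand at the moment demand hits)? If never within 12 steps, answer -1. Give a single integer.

Step 1: demand=3,sold=3 ship[2->3]=1 ship[1->2]=2 ship[0->1]=2 prod=3 -> [6 7 6 8]
Step 2: demand=3,sold=3 ship[2->3]=1 ship[1->2]=2 ship[0->1]=2 prod=3 -> [7 7 7 6]
Step 3: demand=3,sold=3 ship[2->3]=1 ship[1->2]=2 ship[0->1]=2 prod=3 -> [8 7 8 4]
Step 4: demand=3,sold=3 ship[2->3]=1 ship[1->2]=2 ship[0->1]=2 prod=3 -> [9 7 9 2]
Step 5: demand=3,sold=2 ship[2->3]=1 ship[1->2]=2 ship[0->1]=2 prod=3 -> [10 7 10 1]
Step 6: demand=3,sold=1 ship[2->3]=1 ship[1->2]=2 ship[0->1]=2 prod=3 -> [11 7 11 1]
Step 7: demand=3,sold=1 ship[2->3]=1 ship[1->2]=2 ship[0->1]=2 prod=3 -> [12 7 12 1]
Step 8: demand=3,sold=1 ship[2->3]=1 ship[1->2]=2 ship[0->1]=2 prod=3 -> [13 7 13 1]
Step 9: demand=3,sold=1 ship[2->3]=1 ship[1->2]=2 ship[0->1]=2 prod=3 -> [14 7 14 1]
Step 10: demand=3,sold=1 ship[2->3]=1 ship[1->2]=2 ship[0->1]=2 prod=3 -> [15 7 15 1]
Step 11: demand=3,sold=1 ship[2->3]=1 ship[1->2]=2 ship[0->1]=2 prod=3 -> [16 7 16 1]
Step 12: demand=3,sold=1 ship[2->3]=1 ship[1->2]=2 ship[0->1]=2 prod=3 -> [17 7 17 1]
First stockout at step 5

5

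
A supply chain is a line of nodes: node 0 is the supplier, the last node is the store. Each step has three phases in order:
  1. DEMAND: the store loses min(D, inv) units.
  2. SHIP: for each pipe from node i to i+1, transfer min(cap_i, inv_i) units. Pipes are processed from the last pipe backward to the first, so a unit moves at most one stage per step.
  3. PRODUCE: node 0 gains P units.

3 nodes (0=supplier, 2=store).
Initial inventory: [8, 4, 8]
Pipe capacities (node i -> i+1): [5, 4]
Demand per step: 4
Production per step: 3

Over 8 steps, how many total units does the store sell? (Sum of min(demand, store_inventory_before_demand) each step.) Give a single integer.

Answer: 32

Derivation:
Step 1: sold=4 (running total=4) -> [6 5 8]
Step 2: sold=4 (running total=8) -> [4 6 8]
Step 3: sold=4 (running total=12) -> [3 6 8]
Step 4: sold=4 (running total=16) -> [3 5 8]
Step 5: sold=4 (running total=20) -> [3 4 8]
Step 6: sold=4 (running total=24) -> [3 3 8]
Step 7: sold=4 (running total=28) -> [3 3 7]
Step 8: sold=4 (running total=32) -> [3 3 6]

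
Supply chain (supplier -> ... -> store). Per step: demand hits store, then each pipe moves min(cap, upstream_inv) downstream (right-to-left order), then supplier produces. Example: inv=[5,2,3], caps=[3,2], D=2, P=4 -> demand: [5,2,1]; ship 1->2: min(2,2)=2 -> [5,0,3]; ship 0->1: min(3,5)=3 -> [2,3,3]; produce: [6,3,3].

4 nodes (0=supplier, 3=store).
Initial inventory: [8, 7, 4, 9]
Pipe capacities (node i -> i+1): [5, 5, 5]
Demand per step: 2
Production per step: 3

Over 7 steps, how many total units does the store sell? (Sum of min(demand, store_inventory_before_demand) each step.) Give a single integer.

Answer: 14

Derivation:
Step 1: sold=2 (running total=2) -> [6 7 5 11]
Step 2: sold=2 (running total=4) -> [4 7 5 14]
Step 3: sold=2 (running total=6) -> [3 6 5 17]
Step 4: sold=2 (running total=8) -> [3 4 5 20]
Step 5: sold=2 (running total=10) -> [3 3 4 23]
Step 6: sold=2 (running total=12) -> [3 3 3 25]
Step 7: sold=2 (running total=14) -> [3 3 3 26]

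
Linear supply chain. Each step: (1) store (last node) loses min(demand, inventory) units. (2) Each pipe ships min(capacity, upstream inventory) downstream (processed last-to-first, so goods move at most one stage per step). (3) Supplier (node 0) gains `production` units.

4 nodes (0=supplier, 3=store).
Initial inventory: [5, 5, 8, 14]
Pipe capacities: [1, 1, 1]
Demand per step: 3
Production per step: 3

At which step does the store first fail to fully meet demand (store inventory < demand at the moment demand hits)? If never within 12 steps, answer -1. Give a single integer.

Step 1: demand=3,sold=3 ship[2->3]=1 ship[1->2]=1 ship[0->1]=1 prod=3 -> [7 5 8 12]
Step 2: demand=3,sold=3 ship[2->3]=1 ship[1->2]=1 ship[0->1]=1 prod=3 -> [9 5 8 10]
Step 3: demand=3,sold=3 ship[2->3]=1 ship[1->2]=1 ship[0->1]=1 prod=3 -> [11 5 8 8]
Step 4: demand=3,sold=3 ship[2->3]=1 ship[1->2]=1 ship[0->1]=1 prod=3 -> [13 5 8 6]
Step 5: demand=3,sold=3 ship[2->3]=1 ship[1->2]=1 ship[0->1]=1 prod=3 -> [15 5 8 4]
Step 6: demand=3,sold=3 ship[2->3]=1 ship[1->2]=1 ship[0->1]=1 prod=3 -> [17 5 8 2]
Step 7: demand=3,sold=2 ship[2->3]=1 ship[1->2]=1 ship[0->1]=1 prod=3 -> [19 5 8 1]
Step 8: demand=3,sold=1 ship[2->3]=1 ship[1->2]=1 ship[0->1]=1 prod=3 -> [21 5 8 1]
Step 9: demand=3,sold=1 ship[2->3]=1 ship[1->2]=1 ship[0->1]=1 prod=3 -> [23 5 8 1]
Step 10: demand=3,sold=1 ship[2->3]=1 ship[1->2]=1 ship[0->1]=1 prod=3 -> [25 5 8 1]
Step 11: demand=3,sold=1 ship[2->3]=1 ship[1->2]=1 ship[0->1]=1 prod=3 -> [27 5 8 1]
Step 12: demand=3,sold=1 ship[2->3]=1 ship[1->2]=1 ship[0->1]=1 prod=3 -> [29 5 8 1]
First stockout at step 7

7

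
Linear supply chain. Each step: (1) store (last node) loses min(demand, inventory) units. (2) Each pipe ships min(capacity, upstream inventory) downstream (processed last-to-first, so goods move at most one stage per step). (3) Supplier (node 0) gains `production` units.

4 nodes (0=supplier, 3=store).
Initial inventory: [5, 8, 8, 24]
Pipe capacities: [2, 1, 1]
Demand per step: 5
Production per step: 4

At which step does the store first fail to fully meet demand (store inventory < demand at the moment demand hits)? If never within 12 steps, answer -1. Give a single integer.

Step 1: demand=5,sold=5 ship[2->3]=1 ship[1->2]=1 ship[0->1]=2 prod=4 -> [7 9 8 20]
Step 2: demand=5,sold=5 ship[2->3]=1 ship[1->2]=1 ship[0->1]=2 prod=4 -> [9 10 8 16]
Step 3: demand=5,sold=5 ship[2->3]=1 ship[1->2]=1 ship[0->1]=2 prod=4 -> [11 11 8 12]
Step 4: demand=5,sold=5 ship[2->3]=1 ship[1->2]=1 ship[0->1]=2 prod=4 -> [13 12 8 8]
Step 5: demand=5,sold=5 ship[2->3]=1 ship[1->2]=1 ship[0->1]=2 prod=4 -> [15 13 8 4]
Step 6: demand=5,sold=4 ship[2->3]=1 ship[1->2]=1 ship[0->1]=2 prod=4 -> [17 14 8 1]
Step 7: demand=5,sold=1 ship[2->3]=1 ship[1->2]=1 ship[0->1]=2 prod=4 -> [19 15 8 1]
Step 8: demand=5,sold=1 ship[2->3]=1 ship[1->2]=1 ship[0->1]=2 prod=4 -> [21 16 8 1]
Step 9: demand=5,sold=1 ship[2->3]=1 ship[1->2]=1 ship[0->1]=2 prod=4 -> [23 17 8 1]
Step 10: demand=5,sold=1 ship[2->3]=1 ship[1->2]=1 ship[0->1]=2 prod=4 -> [25 18 8 1]
Step 11: demand=5,sold=1 ship[2->3]=1 ship[1->2]=1 ship[0->1]=2 prod=4 -> [27 19 8 1]
Step 12: demand=5,sold=1 ship[2->3]=1 ship[1->2]=1 ship[0->1]=2 prod=4 -> [29 20 8 1]
First stockout at step 6

6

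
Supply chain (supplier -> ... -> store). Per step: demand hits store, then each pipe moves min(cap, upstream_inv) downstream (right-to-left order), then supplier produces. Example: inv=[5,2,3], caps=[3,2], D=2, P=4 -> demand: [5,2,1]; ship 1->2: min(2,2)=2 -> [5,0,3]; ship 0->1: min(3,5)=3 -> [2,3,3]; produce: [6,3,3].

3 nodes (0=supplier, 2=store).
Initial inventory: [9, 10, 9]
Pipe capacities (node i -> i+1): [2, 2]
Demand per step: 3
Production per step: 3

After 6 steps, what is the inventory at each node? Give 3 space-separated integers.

Step 1: demand=3,sold=3 ship[1->2]=2 ship[0->1]=2 prod=3 -> inv=[10 10 8]
Step 2: demand=3,sold=3 ship[1->2]=2 ship[0->1]=2 prod=3 -> inv=[11 10 7]
Step 3: demand=3,sold=3 ship[1->2]=2 ship[0->1]=2 prod=3 -> inv=[12 10 6]
Step 4: demand=3,sold=3 ship[1->2]=2 ship[0->1]=2 prod=3 -> inv=[13 10 5]
Step 5: demand=3,sold=3 ship[1->2]=2 ship[0->1]=2 prod=3 -> inv=[14 10 4]
Step 6: demand=3,sold=3 ship[1->2]=2 ship[0->1]=2 prod=3 -> inv=[15 10 3]

15 10 3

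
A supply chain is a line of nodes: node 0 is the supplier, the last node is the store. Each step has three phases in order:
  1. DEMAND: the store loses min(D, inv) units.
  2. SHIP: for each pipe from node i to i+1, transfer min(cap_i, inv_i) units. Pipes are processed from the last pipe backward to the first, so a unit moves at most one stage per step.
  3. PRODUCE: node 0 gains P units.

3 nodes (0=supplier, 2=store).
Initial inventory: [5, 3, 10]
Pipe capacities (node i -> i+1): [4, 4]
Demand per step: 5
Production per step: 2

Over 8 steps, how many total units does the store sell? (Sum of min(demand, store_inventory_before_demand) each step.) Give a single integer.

Step 1: sold=5 (running total=5) -> [3 4 8]
Step 2: sold=5 (running total=10) -> [2 3 7]
Step 3: sold=5 (running total=15) -> [2 2 5]
Step 4: sold=5 (running total=20) -> [2 2 2]
Step 5: sold=2 (running total=22) -> [2 2 2]
Step 6: sold=2 (running total=24) -> [2 2 2]
Step 7: sold=2 (running total=26) -> [2 2 2]
Step 8: sold=2 (running total=28) -> [2 2 2]

Answer: 28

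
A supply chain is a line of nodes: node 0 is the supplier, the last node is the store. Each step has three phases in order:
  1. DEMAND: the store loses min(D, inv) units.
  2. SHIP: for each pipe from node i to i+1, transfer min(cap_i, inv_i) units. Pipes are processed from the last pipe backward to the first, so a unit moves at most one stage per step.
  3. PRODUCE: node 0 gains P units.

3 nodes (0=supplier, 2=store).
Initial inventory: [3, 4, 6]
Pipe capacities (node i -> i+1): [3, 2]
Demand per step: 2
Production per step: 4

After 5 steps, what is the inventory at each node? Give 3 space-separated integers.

Step 1: demand=2,sold=2 ship[1->2]=2 ship[0->1]=3 prod=4 -> inv=[4 5 6]
Step 2: demand=2,sold=2 ship[1->2]=2 ship[0->1]=3 prod=4 -> inv=[5 6 6]
Step 3: demand=2,sold=2 ship[1->2]=2 ship[0->1]=3 prod=4 -> inv=[6 7 6]
Step 4: demand=2,sold=2 ship[1->2]=2 ship[0->1]=3 prod=4 -> inv=[7 8 6]
Step 5: demand=2,sold=2 ship[1->2]=2 ship[0->1]=3 prod=4 -> inv=[8 9 6]

8 9 6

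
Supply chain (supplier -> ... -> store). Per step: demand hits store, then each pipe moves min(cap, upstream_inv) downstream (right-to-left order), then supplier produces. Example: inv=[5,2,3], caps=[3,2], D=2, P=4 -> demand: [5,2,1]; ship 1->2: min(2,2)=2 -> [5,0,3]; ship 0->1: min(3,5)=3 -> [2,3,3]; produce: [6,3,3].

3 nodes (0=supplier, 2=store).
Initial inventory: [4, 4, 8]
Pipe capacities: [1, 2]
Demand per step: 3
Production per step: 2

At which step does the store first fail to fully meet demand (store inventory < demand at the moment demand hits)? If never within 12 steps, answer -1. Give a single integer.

Step 1: demand=3,sold=3 ship[1->2]=2 ship[0->1]=1 prod=2 -> [5 3 7]
Step 2: demand=3,sold=3 ship[1->2]=2 ship[0->1]=1 prod=2 -> [6 2 6]
Step 3: demand=3,sold=3 ship[1->2]=2 ship[0->1]=1 prod=2 -> [7 1 5]
Step 4: demand=3,sold=3 ship[1->2]=1 ship[0->1]=1 prod=2 -> [8 1 3]
Step 5: demand=3,sold=3 ship[1->2]=1 ship[0->1]=1 prod=2 -> [9 1 1]
Step 6: demand=3,sold=1 ship[1->2]=1 ship[0->1]=1 prod=2 -> [10 1 1]
Step 7: demand=3,sold=1 ship[1->2]=1 ship[0->1]=1 prod=2 -> [11 1 1]
Step 8: demand=3,sold=1 ship[1->2]=1 ship[0->1]=1 prod=2 -> [12 1 1]
Step 9: demand=3,sold=1 ship[1->2]=1 ship[0->1]=1 prod=2 -> [13 1 1]
Step 10: demand=3,sold=1 ship[1->2]=1 ship[0->1]=1 prod=2 -> [14 1 1]
Step 11: demand=3,sold=1 ship[1->2]=1 ship[0->1]=1 prod=2 -> [15 1 1]
Step 12: demand=3,sold=1 ship[1->2]=1 ship[0->1]=1 prod=2 -> [16 1 1]
First stockout at step 6

6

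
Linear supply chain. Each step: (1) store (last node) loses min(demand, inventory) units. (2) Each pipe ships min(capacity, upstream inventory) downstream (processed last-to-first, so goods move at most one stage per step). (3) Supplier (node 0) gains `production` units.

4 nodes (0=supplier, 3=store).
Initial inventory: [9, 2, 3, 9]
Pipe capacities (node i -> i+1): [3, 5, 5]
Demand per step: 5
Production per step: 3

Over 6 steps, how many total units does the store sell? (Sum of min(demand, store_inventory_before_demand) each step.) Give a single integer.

Answer: 23

Derivation:
Step 1: sold=5 (running total=5) -> [9 3 2 7]
Step 2: sold=5 (running total=10) -> [9 3 3 4]
Step 3: sold=4 (running total=14) -> [9 3 3 3]
Step 4: sold=3 (running total=17) -> [9 3 3 3]
Step 5: sold=3 (running total=20) -> [9 3 3 3]
Step 6: sold=3 (running total=23) -> [9 3 3 3]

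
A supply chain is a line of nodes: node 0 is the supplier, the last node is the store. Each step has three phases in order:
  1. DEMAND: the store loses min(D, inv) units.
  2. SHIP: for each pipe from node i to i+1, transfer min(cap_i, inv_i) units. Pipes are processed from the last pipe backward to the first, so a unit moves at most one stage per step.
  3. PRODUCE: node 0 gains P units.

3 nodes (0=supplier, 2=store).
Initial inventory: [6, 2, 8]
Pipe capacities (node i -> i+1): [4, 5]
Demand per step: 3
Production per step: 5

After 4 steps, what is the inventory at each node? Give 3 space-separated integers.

Step 1: demand=3,sold=3 ship[1->2]=2 ship[0->1]=4 prod=5 -> inv=[7 4 7]
Step 2: demand=3,sold=3 ship[1->2]=4 ship[0->1]=4 prod=5 -> inv=[8 4 8]
Step 3: demand=3,sold=3 ship[1->2]=4 ship[0->1]=4 prod=5 -> inv=[9 4 9]
Step 4: demand=3,sold=3 ship[1->2]=4 ship[0->1]=4 prod=5 -> inv=[10 4 10]

10 4 10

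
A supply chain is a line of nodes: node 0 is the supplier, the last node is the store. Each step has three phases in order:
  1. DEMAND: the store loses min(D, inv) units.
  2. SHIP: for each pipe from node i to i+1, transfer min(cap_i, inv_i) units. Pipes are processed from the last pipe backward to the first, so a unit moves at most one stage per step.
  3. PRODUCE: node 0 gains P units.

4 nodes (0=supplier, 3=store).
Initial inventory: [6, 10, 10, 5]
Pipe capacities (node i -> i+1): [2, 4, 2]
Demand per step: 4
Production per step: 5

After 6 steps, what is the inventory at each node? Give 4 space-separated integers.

Step 1: demand=4,sold=4 ship[2->3]=2 ship[1->2]=4 ship[0->1]=2 prod=5 -> inv=[9 8 12 3]
Step 2: demand=4,sold=3 ship[2->3]=2 ship[1->2]=4 ship[0->1]=2 prod=5 -> inv=[12 6 14 2]
Step 3: demand=4,sold=2 ship[2->3]=2 ship[1->2]=4 ship[0->1]=2 prod=5 -> inv=[15 4 16 2]
Step 4: demand=4,sold=2 ship[2->3]=2 ship[1->2]=4 ship[0->1]=2 prod=5 -> inv=[18 2 18 2]
Step 5: demand=4,sold=2 ship[2->3]=2 ship[1->2]=2 ship[0->1]=2 prod=5 -> inv=[21 2 18 2]
Step 6: demand=4,sold=2 ship[2->3]=2 ship[1->2]=2 ship[0->1]=2 prod=5 -> inv=[24 2 18 2]

24 2 18 2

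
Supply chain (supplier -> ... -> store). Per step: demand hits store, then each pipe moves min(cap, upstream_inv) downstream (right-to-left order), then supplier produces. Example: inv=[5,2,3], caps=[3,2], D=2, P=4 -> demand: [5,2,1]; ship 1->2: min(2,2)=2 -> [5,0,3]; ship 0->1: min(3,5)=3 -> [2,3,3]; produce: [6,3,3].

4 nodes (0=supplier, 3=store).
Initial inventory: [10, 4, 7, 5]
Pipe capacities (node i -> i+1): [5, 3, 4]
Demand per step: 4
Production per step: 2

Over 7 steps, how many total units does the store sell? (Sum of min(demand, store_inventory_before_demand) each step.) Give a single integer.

Answer: 27

Derivation:
Step 1: sold=4 (running total=4) -> [7 6 6 5]
Step 2: sold=4 (running total=8) -> [4 8 5 5]
Step 3: sold=4 (running total=12) -> [2 9 4 5]
Step 4: sold=4 (running total=16) -> [2 8 3 5]
Step 5: sold=4 (running total=20) -> [2 7 3 4]
Step 6: sold=4 (running total=24) -> [2 6 3 3]
Step 7: sold=3 (running total=27) -> [2 5 3 3]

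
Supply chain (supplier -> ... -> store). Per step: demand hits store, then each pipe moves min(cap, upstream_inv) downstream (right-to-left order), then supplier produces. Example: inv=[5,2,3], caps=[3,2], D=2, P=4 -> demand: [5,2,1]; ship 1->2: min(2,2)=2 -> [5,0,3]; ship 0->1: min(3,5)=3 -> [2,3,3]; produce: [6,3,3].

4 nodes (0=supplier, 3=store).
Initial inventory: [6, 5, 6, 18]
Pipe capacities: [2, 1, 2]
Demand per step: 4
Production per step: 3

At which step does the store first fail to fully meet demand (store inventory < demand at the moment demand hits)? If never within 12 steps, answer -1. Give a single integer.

Step 1: demand=4,sold=4 ship[2->3]=2 ship[1->2]=1 ship[0->1]=2 prod=3 -> [7 6 5 16]
Step 2: demand=4,sold=4 ship[2->3]=2 ship[1->2]=1 ship[0->1]=2 prod=3 -> [8 7 4 14]
Step 3: demand=4,sold=4 ship[2->3]=2 ship[1->2]=1 ship[0->1]=2 prod=3 -> [9 8 3 12]
Step 4: demand=4,sold=4 ship[2->3]=2 ship[1->2]=1 ship[0->1]=2 prod=3 -> [10 9 2 10]
Step 5: demand=4,sold=4 ship[2->3]=2 ship[1->2]=1 ship[0->1]=2 prod=3 -> [11 10 1 8]
Step 6: demand=4,sold=4 ship[2->3]=1 ship[1->2]=1 ship[0->1]=2 prod=3 -> [12 11 1 5]
Step 7: demand=4,sold=4 ship[2->3]=1 ship[1->2]=1 ship[0->1]=2 prod=3 -> [13 12 1 2]
Step 8: demand=4,sold=2 ship[2->3]=1 ship[1->2]=1 ship[0->1]=2 prod=3 -> [14 13 1 1]
Step 9: demand=4,sold=1 ship[2->3]=1 ship[1->2]=1 ship[0->1]=2 prod=3 -> [15 14 1 1]
Step 10: demand=4,sold=1 ship[2->3]=1 ship[1->2]=1 ship[0->1]=2 prod=3 -> [16 15 1 1]
Step 11: demand=4,sold=1 ship[2->3]=1 ship[1->2]=1 ship[0->1]=2 prod=3 -> [17 16 1 1]
Step 12: demand=4,sold=1 ship[2->3]=1 ship[1->2]=1 ship[0->1]=2 prod=3 -> [18 17 1 1]
First stockout at step 8

8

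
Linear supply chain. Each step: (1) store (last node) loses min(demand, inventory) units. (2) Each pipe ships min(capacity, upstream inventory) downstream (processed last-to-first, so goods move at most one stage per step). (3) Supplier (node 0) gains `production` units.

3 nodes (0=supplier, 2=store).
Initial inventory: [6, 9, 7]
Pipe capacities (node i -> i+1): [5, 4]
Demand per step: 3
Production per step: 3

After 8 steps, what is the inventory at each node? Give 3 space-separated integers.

Step 1: demand=3,sold=3 ship[1->2]=4 ship[0->1]=5 prod=3 -> inv=[4 10 8]
Step 2: demand=3,sold=3 ship[1->2]=4 ship[0->1]=4 prod=3 -> inv=[3 10 9]
Step 3: demand=3,sold=3 ship[1->2]=4 ship[0->1]=3 prod=3 -> inv=[3 9 10]
Step 4: demand=3,sold=3 ship[1->2]=4 ship[0->1]=3 prod=3 -> inv=[3 8 11]
Step 5: demand=3,sold=3 ship[1->2]=4 ship[0->1]=3 prod=3 -> inv=[3 7 12]
Step 6: demand=3,sold=3 ship[1->2]=4 ship[0->1]=3 prod=3 -> inv=[3 6 13]
Step 7: demand=3,sold=3 ship[1->2]=4 ship[0->1]=3 prod=3 -> inv=[3 5 14]
Step 8: demand=3,sold=3 ship[1->2]=4 ship[0->1]=3 prod=3 -> inv=[3 4 15]

3 4 15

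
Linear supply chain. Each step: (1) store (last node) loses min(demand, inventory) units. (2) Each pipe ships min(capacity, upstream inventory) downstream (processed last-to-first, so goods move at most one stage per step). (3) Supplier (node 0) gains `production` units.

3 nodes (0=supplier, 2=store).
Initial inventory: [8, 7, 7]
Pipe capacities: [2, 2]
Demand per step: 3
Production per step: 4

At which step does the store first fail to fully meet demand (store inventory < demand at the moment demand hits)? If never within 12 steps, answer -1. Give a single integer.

Step 1: demand=3,sold=3 ship[1->2]=2 ship[0->1]=2 prod=4 -> [10 7 6]
Step 2: demand=3,sold=3 ship[1->2]=2 ship[0->1]=2 prod=4 -> [12 7 5]
Step 3: demand=3,sold=3 ship[1->2]=2 ship[0->1]=2 prod=4 -> [14 7 4]
Step 4: demand=3,sold=3 ship[1->2]=2 ship[0->1]=2 prod=4 -> [16 7 3]
Step 5: demand=3,sold=3 ship[1->2]=2 ship[0->1]=2 prod=4 -> [18 7 2]
Step 6: demand=3,sold=2 ship[1->2]=2 ship[0->1]=2 prod=4 -> [20 7 2]
Step 7: demand=3,sold=2 ship[1->2]=2 ship[0->1]=2 prod=4 -> [22 7 2]
Step 8: demand=3,sold=2 ship[1->2]=2 ship[0->1]=2 prod=4 -> [24 7 2]
Step 9: demand=3,sold=2 ship[1->2]=2 ship[0->1]=2 prod=4 -> [26 7 2]
Step 10: demand=3,sold=2 ship[1->2]=2 ship[0->1]=2 prod=4 -> [28 7 2]
Step 11: demand=3,sold=2 ship[1->2]=2 ship[0->1]=2 prod=4 -> [30 7 2]
Step 12: demand=3,sold=2 ship[1->2]=2 ship[0->1]=2 prod=4 -> [32 7 2]
First stockout at step 6

6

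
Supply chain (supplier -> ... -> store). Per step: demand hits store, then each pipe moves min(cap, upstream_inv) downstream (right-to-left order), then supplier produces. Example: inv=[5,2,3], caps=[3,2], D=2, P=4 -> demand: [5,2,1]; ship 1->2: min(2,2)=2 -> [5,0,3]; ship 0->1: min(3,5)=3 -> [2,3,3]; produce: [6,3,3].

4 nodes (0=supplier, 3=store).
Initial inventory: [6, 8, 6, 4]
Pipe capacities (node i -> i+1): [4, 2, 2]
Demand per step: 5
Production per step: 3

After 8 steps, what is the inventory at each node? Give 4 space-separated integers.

Step 1: demand=5,sold=4 ship[2->3]=2 ship[1->2]=2 ship[0->1]=4 prod=3 -> inv=[5 10 6 2]
Step 2: demand=5,sold=2 ship[2->3]=2 ship[1->2]=2 ship[0->1]=4 prod=3 -> inv=[4 12 6 2]
Step 3: demand=5,sold=2 ship[2->3]=2 ship[1->2]=2 ship[0->1]=4 prod=3 -> inv=[3 14 6 2]
Step 4: demand=5,sold=2 ship[2->3]=2 ship[1->2]=2 ship[0->1]=3 prod=3 -> inv=[3 15 6 2]
Step 5: demand=5,sold=2 ship[2->3]=2 ship[1->2]=2 ship[0->1]=3 prod=3 -> inv=[3 16 6 2]
Step 6: demand=5,sold=2 ship[2->3]=2 ship[1->2]=2 ship[0->1]=3 prod=3 -> inv=[3 17 6 2]
Step 7: demand=5,sold=2 ship[2->3]=2 ship[1->2]=2 ship[0->1]=3 prod=3 -> inv=[3 18 6 2]
Step 8: demand=5,sold=2 ship[2->3]=2 ship[1->2]=2 ship[0->1]=3 prod=3 -> inv=[3 19 6 2]

3 19 6 2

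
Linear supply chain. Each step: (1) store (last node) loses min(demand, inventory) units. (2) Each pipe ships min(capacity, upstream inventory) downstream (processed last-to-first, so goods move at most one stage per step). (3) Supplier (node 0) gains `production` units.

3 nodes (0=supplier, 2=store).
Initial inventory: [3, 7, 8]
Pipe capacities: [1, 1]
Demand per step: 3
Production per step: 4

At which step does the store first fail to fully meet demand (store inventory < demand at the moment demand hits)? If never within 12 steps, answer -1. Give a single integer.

Step 1: demand=3,sold=3 ship[1->2]=1 ship[0->1]=1 prod=4 -> [6 7 6]
Step 2: demand=3,sold=3 ship[1->2]=1 ship[0->1]=1 prod=4 -> [9 7 4]
Step 3: demand=3,sold=3 ship[1->2]=1 ship[0->1]=1 prod=4 -> [12 7 2]
Step 4: demand=3,sold=2 ship[1->2]=1 ship[0->1]=1 prod=4 -> [15 7 1]
Step 5: demand=3,sold=1 ship[1->2]=1 ship[0->1]=1 prod=4 -> [18 7 1]
Step 6: demand=3,sold=1 ship[1->2]=1 ship[0->1]=1 prod=4 -> [21 7 1]
Step 7: demand=3,sold=1 ship[1->2]=1 ship[0->1]=1 prod=4 -> [24 7 1]
Step 8: demand=3,sold=1 ship[1->2]=1 ship[0->1]=1 prod=4 -> [27 7 1]
Step 9: demand=3,sold=1 ship[1->2]=1 ship[0->1]=1 prod=4 -> [30 7 1]
Step 10: demand=3,sold=1 ship[1->2]=1 ship[0->1]=1 prod=4 -> [33 7 1]
Step 11: demand=3,sold=1 ship[1->2]=1 ship[0->1]=1 prod=4 -> [36 7 1]
Step 12: demand=3,sold=1 ship[1->2]=1 ship[0->1]=1 prod=4 -> [39 7 1]
First stockout at step 4

4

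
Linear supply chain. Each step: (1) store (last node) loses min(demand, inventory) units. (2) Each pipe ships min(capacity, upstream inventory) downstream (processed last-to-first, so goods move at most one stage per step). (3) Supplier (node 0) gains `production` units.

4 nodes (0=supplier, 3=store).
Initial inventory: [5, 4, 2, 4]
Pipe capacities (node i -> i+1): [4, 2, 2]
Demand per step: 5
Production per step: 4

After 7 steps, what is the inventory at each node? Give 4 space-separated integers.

Step 1: demand=5,sold=4 ship[2->3]=2 ship[1->2]=2 ship[0->1]=4 prod=4 -> inv=[5 6 2 2]
Step 2: demand=5,sold=2 ship[2->3]=2 ship[1->2]=2 ship[0->1]=4 prod=4 -> inv=[5 8 2 2]
Step 3: demand=5,sold=2 ship[2->3]=2 ship[1->2]=2 ship[0->1]=4 prod=4 -> inv=[5 10 2 2]
Step 4: demand=5,sold=2 ship[2->3]=2 ship[1->2]=2 ship[0->1]=4 prod=4 -> inv=[5 12 2 2]
Step 5: demand=5,sold=2 ship[2->3]=2 ship[1->2]=2 ship[0->1]=4 prod=4 -> inv=[5 14 2 2]
Step 6: demand=5,sold=2 ship[2->3]=2 ship[1->2]=2 ship[0->1]=4 prod=4 -> inv=[5 16 2 2]
Step 7: demand=5,sold=2 ship[2->3]=2 ship[1->2]=2 ship[0->1]=4 prod=4 -> inv=[5 18 2 2]

5 18 2 2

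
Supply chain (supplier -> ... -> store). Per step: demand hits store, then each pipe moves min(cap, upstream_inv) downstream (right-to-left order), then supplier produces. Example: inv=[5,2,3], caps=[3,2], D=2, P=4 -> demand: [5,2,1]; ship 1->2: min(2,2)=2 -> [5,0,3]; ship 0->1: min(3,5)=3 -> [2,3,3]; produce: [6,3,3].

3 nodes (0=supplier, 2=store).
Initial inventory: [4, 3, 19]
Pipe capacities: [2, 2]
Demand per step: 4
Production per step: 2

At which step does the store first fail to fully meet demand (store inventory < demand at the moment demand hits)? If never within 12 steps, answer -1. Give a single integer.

Step 1: demand=4,sold=4 ship[1->2]=2 ship[0->1]=2 prod=2 -> [4 3 17]
Step 2: demand=4,sold=4 ship[1->2]=2 ship[0->1]=2 prod=2 -> [4 3 15]
Step 3: demand=4,sold=4 ship[1->2]=2 ship[0->1]=2 prod=2 -> [4 3 13]
Step 4: demand=4,sold=4 ship[1->2]=2 ship[0->1]=2 prod=2 -> [4 3 11]
Step 5: demand=4,sold=4 ship[1->2]=2 ship[0->1]=2 prod=2 -> [4 3 9]
Step 6: demand=4,sold=4 ship[1->2]=2 ship[0->1]=2 prod=2 -> [4 3 7]
Step 7: demand=4,sold=4 ship[1->2]=2 ship[0->1]=2 prod=2 -> [4 3 5]
Step 8: demand=4,sold=4 ship[1->2]=2 ship[0->1]=2 prod=2 -> [4 3 3]
Step 9: demand=4,sold=3 ship[1->2]=2 ship[0->1]=2 prod=2 -> [4 3 2]
Step 10: demand=4,sold=2 ship[1->2]=2 ship[0->1]=2 prod=2 -> [4 3 2]
Step 11: demand=4,sold=2 ship[1->2]=2 ship[0->1]=2 prod=2 -> [4 3 2]
Step 12: demand=4,sold=2 ship[1->2]=2 ship[0->1]=2 prod=2 -> [4 3 2]
First stockout at step 9

9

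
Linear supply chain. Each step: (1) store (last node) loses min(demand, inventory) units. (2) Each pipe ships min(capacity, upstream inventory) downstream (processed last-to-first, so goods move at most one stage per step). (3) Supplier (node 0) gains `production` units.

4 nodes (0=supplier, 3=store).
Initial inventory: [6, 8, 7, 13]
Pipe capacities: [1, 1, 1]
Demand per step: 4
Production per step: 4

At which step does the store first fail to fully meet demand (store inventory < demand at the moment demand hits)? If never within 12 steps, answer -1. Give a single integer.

Step 1: demand=4,sold=4 ship[2->3]=1 ship[1->2]=1 ship[0->1]=1 prod=4 -> [9 8 7 10]
Step 2: demand=4,sold=4 ship[2->3]=1 ship[1->2]=1 ship[0->1]=1 prod=4 -> [12 8 7 7]
Step 3: demand=4,sold=4 ship[2->3]=1 ship[1->2]=1 ship[0->1]=1 prod=4 -> [15 8 7 4]
Step 4: demand=4,sold=4 ship[2->3]=1 ship[1->2]=1 ship[0->1]=1 prod=4 -> [18 8 7 1]
Step 5: demand=4,sold=1 ship[2->3]=1 ship[1->2]=1 ship[0->1]=1 prod=4 -> [21 8 7 1]
Step 6: demand=4,sold=1 ship[2->3]=1 ship[1->2]=1 ship[0->1]=1 prod=4 -> [24 8 7 1]
Step 7: demand=4,sold=1 ship[2->3]=1 ship[1->2]=1 ship[0->1]=1 prod=4 -> [27 8 7 1]
Step 8: demand=4,sold=1 ship[2->3]=1 ship[1->2]=1 ship[0->1]=1 prod=4 -> [30 8 7 1]
Step 9: demand=4,sold=1 ship[2->3]=1 ship[1->2]=1 ship[0->1]=1 prod=4 -> [33 8 7 1]
Step 10: demand=4,sold=1 ship[2->3]=1 ship[1->2]=1 ship[0->1]=1 prod=4 -> [36 8 7 1]
Step 11: demand=4,sold=1 ship[2->3]=1 ship[1->2]=1 ship[0->1]=1 prod=4 -> [39 8 7 1]
Step 12: demand=4,sold=1 ship[2->3]=1 ship[1->2]=1 ship[0->1]=1 prod=4 -> [42 8 7 1]
First stockout at step 5

5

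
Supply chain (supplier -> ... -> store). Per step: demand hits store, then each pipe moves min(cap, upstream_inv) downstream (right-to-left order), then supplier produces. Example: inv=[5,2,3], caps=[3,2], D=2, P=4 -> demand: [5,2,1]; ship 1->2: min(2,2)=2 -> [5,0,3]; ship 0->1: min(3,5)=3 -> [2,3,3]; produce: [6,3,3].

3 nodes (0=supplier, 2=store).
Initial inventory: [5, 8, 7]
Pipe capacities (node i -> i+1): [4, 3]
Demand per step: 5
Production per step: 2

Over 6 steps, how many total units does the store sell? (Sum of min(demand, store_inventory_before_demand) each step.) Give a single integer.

Answer: 22

Derivation:
Step 1: sold=5 (running total=5) -> [3 9 5]
Step 2: sold=5 (running total=10) -> [2 9 3]
Step 3: sold=3 (running total=13) -> [2 8 3]
Step 4: sold=3 (running total=16) -> [2 7 3]
Step 5: sold=3 (running total=19) -> [2 6 3]
Step 6: sold=3 (running total=22) -> [2 5 3]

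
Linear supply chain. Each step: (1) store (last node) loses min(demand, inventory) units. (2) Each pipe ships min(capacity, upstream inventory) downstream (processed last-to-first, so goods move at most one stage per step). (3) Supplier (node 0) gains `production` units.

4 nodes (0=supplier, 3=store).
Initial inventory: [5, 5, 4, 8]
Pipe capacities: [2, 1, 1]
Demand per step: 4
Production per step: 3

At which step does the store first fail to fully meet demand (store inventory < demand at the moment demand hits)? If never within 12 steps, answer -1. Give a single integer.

Step 1: demand=4,sold=4 ship[2->3]=1 ship[1->2]=1 ship[0->1]=2 prod=3 -> [6 6 4 5]
Step 2: demand=4,sold=4 ship[2->3]=1 ship[1->2]=1 ship[0->1]=2 prod=3 -> [7 7 4 2]
Step 3: demand=4,sold=2 ship[2->3]=1 ship[1->2]=1 ship[0->1]=2 prod=3 -> [8 8 4 1]
Step 4: demand=4,sold=1 ship[2->3]=1 ship[1->2]=1 ship[0->1]=2 prod=3 -> [9 9 4 1]
Step 5: demand=4,sold=1 ship[2->3]=1 ship[1->2]=1 ship[0->1]=2 prod=3 -> [10 10 4 1]
Step 6: demand=4,sold=1 ship[2->3]=1 ship[1->2]=1 ship[0->1]=2 prod=3 -> [11 11 4 1]
Step 7: demand=4,sold=1 ship[2->3]=1 ship[1->2]=1 ship[0->1]=2 prod=3 -> [12 12 4 1]
Step 8: demand=4,sold=1 ship[2->3]=1 ship[1->2]=1 ship[0->1]=2 prod=3 -> [13 13 4 1]
Step 9: demand=4,sold=1 ship[2->3]=1 ship[1->2]=1 ship[0->1]=2 prod=3 -> [14 14 4 1]
Step 10: demand=4,sold=1 ship[2->3]=1 ship[1->2]=1 ship[0->1]=2 prod=3 -> [15 15 4 1]
Step 11: demand=4,sold=1 ship[2->3]=1 ship[1->2]=1 ship[0->1]=2 prod=3 -> [16 16 4 1]
Step 12: demand=4,sold=1 ship[2->3]=1 ship[1->2]=1 ship[0->1]=2 prod=3 -> [17 17 4 1]
First stockout at step 3

3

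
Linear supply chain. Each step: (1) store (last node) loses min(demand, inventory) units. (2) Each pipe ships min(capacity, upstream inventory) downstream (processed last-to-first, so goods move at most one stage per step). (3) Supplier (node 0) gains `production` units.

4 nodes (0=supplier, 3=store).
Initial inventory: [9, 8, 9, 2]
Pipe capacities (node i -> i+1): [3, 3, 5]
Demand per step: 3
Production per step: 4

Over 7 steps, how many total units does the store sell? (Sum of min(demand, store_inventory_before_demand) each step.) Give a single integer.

Answer: 20

Derivation:
Step 1: sold=2 (running total=2) -> [10 8 7 5]
Step 2: sold=3 (running total=5) -> [11 8 5 7]
Step 3: sold=3 (running total=8) -> [12 8 3 9]
Step 4: sold=3 (running total=11) -> [13 8 3 9]
Step 5: sold=3 (running total=14) -> [14 8 3 9]
Step 6: sold=3 (running total=17) -> [15 8 3 9]
Step 7: sold=3 (running total=20) -> [16 8 3 9]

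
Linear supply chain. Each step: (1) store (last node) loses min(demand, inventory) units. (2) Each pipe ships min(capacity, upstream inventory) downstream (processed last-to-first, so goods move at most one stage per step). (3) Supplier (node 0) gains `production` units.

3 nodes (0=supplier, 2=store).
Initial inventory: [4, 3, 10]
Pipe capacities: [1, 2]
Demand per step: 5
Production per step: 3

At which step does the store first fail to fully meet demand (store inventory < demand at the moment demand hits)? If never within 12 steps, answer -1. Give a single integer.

Step 1: demand=5,sold=5 ship[1->2]=2 ship[0->1]=1 prod=3 -> [6 2 7]
Step 2: demand=5,sold=5 ship[1->2]=2 ship[0->1]=1 prod=3 -> [8 1 4]
Step 3: demand=5,sold=4 ship[1->2]=1 ship[0->1]=1 prod=3 -> [10 1 1]
Step 4: demand=5,sold=1 ship[1->2]=1 ship[0->1]=1 prod=3 -> [12 1 1]
Step 5: demand=5,sold=1 ship[1->2]=1 ship[0->1]=1 prod=3 -> [14 1 1]
Step 6: demand=5,sold=1 ship[1->2]=1 ship[0->1]=1 prod=3 -> [16 1 1]
Step 7: demand=5,sold=1 ship[1->2]=1 ship[0->1]=1 prod=3 -> [18 1 1]
Step 8: demand=5,sold=1 ship[1->2]=1 ship[0->1]=1 prod=3 -> [20 1 1]
Step 9: demand=5,sold=1 ship[1->2]=1 ship[0->1]=1 prod=3 -> [22 1 1]
Step 10: demand=5,sold=1 ship[1->2]=1 ship[0->1]=1 prod=3 -> [24 1 1]
Step 11: demand=5,sold=1 ship[1->2]=1 ship[0->1]=1 prod=3 -> [26 1 1]
Step 12: demand=5,sold=1 ship[1->2]=1 ship[0->1]=1 prod=3 -> [28 1 1]
First stockout at step 3

3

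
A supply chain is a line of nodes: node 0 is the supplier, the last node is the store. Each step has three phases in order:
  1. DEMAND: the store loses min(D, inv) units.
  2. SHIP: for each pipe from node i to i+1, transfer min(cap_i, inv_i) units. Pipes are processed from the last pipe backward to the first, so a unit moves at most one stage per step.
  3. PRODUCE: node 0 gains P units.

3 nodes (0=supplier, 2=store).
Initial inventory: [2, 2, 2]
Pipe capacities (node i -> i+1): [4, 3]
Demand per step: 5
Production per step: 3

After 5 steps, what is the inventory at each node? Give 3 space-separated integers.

Step 1: demand=5,sold=2 ship[1->2]=2 ship[0->1]=2 prod=3 -> inv=[3 2 2]
Step 2: demand=5,sold=2 ship[1->2]=2 ship[0->1]=3 prod=3 -> inv=[3 3 2]
Step 3: demand=5,sold=2 ship[1->2]=3 ship[0->1]=3 prod=3 -> inv=[3 3 3]
Step 4: demand=5,sold=3 ship[1->2]=3 ship[0->1]=3 prod=3 -> inv=[3 3 3]
Step 5: demand=5,sold=3 ship[1->2]=3 ship[0->1]=3 prod=3 -> inv=[3 3 3]

3 3 3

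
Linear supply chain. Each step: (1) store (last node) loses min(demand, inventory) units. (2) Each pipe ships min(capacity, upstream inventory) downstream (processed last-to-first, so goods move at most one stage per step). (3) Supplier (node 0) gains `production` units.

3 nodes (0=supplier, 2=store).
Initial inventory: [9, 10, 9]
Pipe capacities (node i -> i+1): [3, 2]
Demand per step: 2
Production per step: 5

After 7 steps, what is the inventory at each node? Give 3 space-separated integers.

Step 1: demand=2,sold=2 ship[1->2]=2 ship[0->1]=3 prod=5 -> inv=[11 11 9]
Step 2: demand=2,sold=2 ship[1->2]=2 ship[0->1]=3 prod=5 -> inv=[13 12 9]
Step 3: demand=2,sold=2 ship[1->2]=2 ship[0->1]=3 prod=5 -> inv=[15 13 9]
Step 4: demand=2,sold=2 ship[1->2]=2 ship[0->1]=3 prod=5 -> inv=[17 14 9]
Step 5: demand=2,sold=2 ship[1->2]=2 ship[0->1]=3 prod=5 -> inv=[19 15 9]
Step 6: demand=2,sold=2 ship[1->2]=2 ship[0->1]=3 prod=5 -> inv=[21 16 9]
Step 7: demand=2,sold=2 ship[1->2]=2 ship[0->1]=3 prod=5 -> inv=[23 17 9]

23 17 9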